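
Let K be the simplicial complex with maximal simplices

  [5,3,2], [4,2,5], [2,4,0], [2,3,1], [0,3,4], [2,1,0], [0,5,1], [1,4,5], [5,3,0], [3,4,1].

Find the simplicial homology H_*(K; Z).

H_0 ≅ Z,  H_1 ≅ Z/2,  H_2 = 0.

Fix the vertex order 0 < 1 < 2 < 3 < 4 < 5 and write every simplex with vertices in increasing order. Then dim K = 2 and the simplices of K are:

  0-simplices (6): [0], [1], [2], [3], [4], [5]
  1-simplices (15): [0,1], [0,2], [0,3], [0,4], [0,5], [1,2], [1,3], [1,4], [1,5], [2,3], [2,4], [2,5], [3,4], [3,5], [4,5]
  2-simplices (10): [0,1,2], [0,1,5], [0,2,4], [0,3,4], [0,3,5], [1,2,3], [1,3,4], [1,4,5], [2,3,5], [2,4,5]

Hence C_0 ≅ Z^6, C_1 ≅ Z^15, C_2 ≅ Z^10.

Boundary ∂_1: C_1 → C_0 sends each edge [p,q] (with p < q) to q − p. For instance
  ∂[0,5] = [5] − [0].
The resulting 6×15 matrix has rank 5, and its Smith normal form has invariant factors (1,1,1,1,1).

∂_2: C_2 → C_1 acts by ∂[p,q,r] = [q,r] − [p,r] + [p,q]. For instance
  ∂[0,3,5] = [3,5] − [0,5] + [0,3],
  ∂[0,1,2] = [1,2] − [0,2] + [0,1].
As a 15×10 matrix over Z this has rank 10, with invariant factors (1,1,1,1,1,1,1,1,1,2).

Reading off H_k = ker ∂_k / im ∂_{k+1}:

  H_0: rank C_0 − rank ∂_1 = 6 − 5 = 1, and the invariant factors of ∂_1 are all 1, so H_0 = Z.
  H_1: rank ker ∂_1 − rank ∂_2 = (15 − 5) − 10 = 0, and ∂_2 has invariant factor 2 > 1, so H_1 = Z/2.
  H_2: rank ker ∂_2 − rank ∂_3 = (10 − 10) − 0 = 0, and there is no ∂_3, so H_2 = 0.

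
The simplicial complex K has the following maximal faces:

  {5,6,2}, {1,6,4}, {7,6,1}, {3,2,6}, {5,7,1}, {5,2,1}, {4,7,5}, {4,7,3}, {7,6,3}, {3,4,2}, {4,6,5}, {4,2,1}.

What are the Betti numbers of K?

Order the vertices as 1 < 2 < 3 < 4 < 5 < 6 < 7. Listing each simplex with vertices in this order, K has dimension 2 with simplices:

  0-simplices (7): [1], [2], [3], [4], [5], [6], [7]
  1-simplices (18): [1,2], [1,4], [1,5], [1,6], [1,7], [2,3], [2,4], [2,5], [2,6], [3,4], [3,6], [3,7], [4,5], [4,6], [4,7], [5,6], [5,7], [6,7]
  2-simplices (12): [1,2,4], [1,2,5], [1,4,6], [1,5,7], [1,6,7], [2,3,4], [2,3,6], [2,5,6], [3,4,7], [3,6,7], [4,5,6], [4,5,7]

so the chain groups are C_0 ≅ Z^7, C_1 ≅ Z^18, C_2 ≅ Z^12.

Boundary ∂_1: C_1 → C_0 is given by ∂[p,q] = [q] − [p]. For instance
  ∂[1,2] = [2] − [1].
This gives a 7×18 integer matrix of rank 6; reducing to Smith normal form yields diagonal entries (1,1,1,1,1,1).

Boundary ∂_2: C_2 → C_1 acts by ∂[p,q,r] = [q,r] − [p,r] + [p,q]. For instance
  ∂[1,5,7] = [5,7] − [1,7] + [1,5],
  ∂[4,5,6] = [5,6] − [4,6] + [4,5].
The resulting 18×12 matrix has rank 12, and its Smith normal form has invariant factors (1,1,1,1,1,1,1,1,1,1,1,2).

Reading off H_k = ker ∂_k / im ∂_{k+1}:

  H_0: rank C_0 − rank ∂_1 = 7 − 6 = 1, and the invariant factors of ∂_1 are all 1, so H_0 = Z.
  H_1: rank ker ∂_1 − rank ∂_2 = (18 − 6) − 12 = 0, and ∂_2 has invariant factor 2 > 1, so H_1 = Z/2.
  H_2: rank ker ∂_2 − rank ∂_3 = (12 − 12) − 0 = 0, and there is no ∂_3, so H_2 = 0.

Hence the Betti numbers are b_0 = 1, b_1 = 0, b_2 = 0.

b_0 = 1, b_1 = 0, b_2 = 0.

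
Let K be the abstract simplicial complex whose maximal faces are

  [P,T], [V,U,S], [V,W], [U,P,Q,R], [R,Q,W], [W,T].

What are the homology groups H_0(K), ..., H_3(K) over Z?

Take the total order P < Q < R < S < T < U < V < W on the vertex set. Then K (dimension 3) consists of the simplices:

  0-simplices (8): P, Q, R, S, T, U, V, W
  1-simplices (14): PQ, PR, PT, PU, QR, QU, QW, RU, RW, SU, SV, TW, UV, VW
  2-simplices (6): PQR, PQU, PRU, QRU, QRW, SUV
  3-simplices (1): PQRU

Hence C_0 ≅ Z^8, C_1 ≅ Z^14, C_2 ≅ Z^6, C_3 ≅ Z^1.

The boundary map ∂_1: C_1 → C_0 sends each edge [p,q] (with p < q) to q − p.
The resulting 8×14 matrix has rank 7, and its Smith normal form has invariant factors (1,1,1,1,1,1,1).

∂_2: C_2 → C_1 acts by ∂[p,q,r] = [q,r] − [p,r] + [p,q]. For instance
  ∂QRW = RW − QW + QR,
  ∂PQR = QR − PR + PQ.
As a 14×6 matrix over Z this has rank 5, with invariant factors (1,1,1,1,1).

The boundary map ∂_3: C_3 → C_2 sends each 3-simplex σ to the alternating sum Σ_i (−1)^i (σ with its i-th vertex removed). For instance
  ∂PQRU = QRU − PRU + PQU − PQR.
This gives a 6×1 integer matrix of rank 1; reducing to Smith normal form yields diagonal entries (1).

Computing H_k = (kernel of ∂_k) / (image of ∂_{k+1}):

  H_0: rank C_0 − rank ∂_1 = 8 − 7 = 1, and the invariant factors of ∂_1 are all 1, so H_0 ≅ Z.
  H_1: rank ker ∂_1 − rank ∂_2 = (14 − 7) − 5 = 2, and the invariant factors of ∂_2 are all 1, so H_1 ≅ Z^2.
  H_2: rank ker ∂_2 − rank ∂_3 = (6 − 5) − 1 = 0, and the invariant factors of ∂_3 are all 1, so H_2 ≅ 0.
  H_3: rank ker ∂_3 − rank ∂_4 = (1 − 1) − 0 = 0, and there is no ∂_4, so H_3 ≅ 0.

H_0 = Z,  H_1 = Z^2,  H_2 = 0,  H_3 = 0.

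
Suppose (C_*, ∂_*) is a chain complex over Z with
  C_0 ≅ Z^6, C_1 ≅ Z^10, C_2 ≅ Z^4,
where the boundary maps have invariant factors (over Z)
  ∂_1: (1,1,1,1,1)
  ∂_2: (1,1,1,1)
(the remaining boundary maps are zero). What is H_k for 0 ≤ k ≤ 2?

H_0 ≅ Z,  H_1 ≅ Z,  H_2 = 0.

H_0: b_0 = 6 − 0 − 5 = 1; torsion from ∂_1 factors > 1: none. So H_0 ≅ Z.
H_1: b_1 = 10 − 5 − 4 = 1; torsion from ∂_2 factors > 1: none. So H_1 ≅ Z.
H_2: b_2 = 4 − 4 − 0 = 0; torsion from ∂_3 factors > 1: none. So H_2 ≅ 0.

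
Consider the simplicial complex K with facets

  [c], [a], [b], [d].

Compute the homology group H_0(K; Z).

Fix the vertex order a < b < c < d and write every simplex with vertices in increasing order. Then dim K = 0 and the simplices of K are:

  0-simplices (4): a, b, c, d

giving chain groups C_0 ≅ Z^4.

Reading off H_k = ker ∂_k / im ∂_{k+1}:

  H_0: rank C_0 − rank ∂_1 = 4 − 0 = 4, and there is no ∂_1, so H_0 ≅ Z^4.

H_0 = Z^4.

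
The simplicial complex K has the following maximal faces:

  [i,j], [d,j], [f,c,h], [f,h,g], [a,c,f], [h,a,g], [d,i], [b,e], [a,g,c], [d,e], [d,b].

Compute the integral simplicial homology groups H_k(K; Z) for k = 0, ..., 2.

H_0 ≅ Z^2,  H_1 ≅ Z^3,  H_2 = 0.

Fix the vertex order a < b < c < d < e < f < g < h < i < j and write every simplex with vertices in increasing order. Then dim K = 2 and the simplices of K are:

  0-simplices (10): a, b, c, d, e, f, g, h, i, j
  1-simplices (16): ac, af, ag, ah, bd, be, cf, cg, ch, de, di, dj, fg, fh, gh, ij
  2-simplices (5): acf, acg, agh, cfh, fgh

so the chain groups are C_0 ≅ Z^10, C_1 ≅ Z^16, C_2 ≅ Z^5.

Boundary ∂_1: C_1 → C_0 sends each edge [p,q] (with p < q) to q − p.
As a 10×16 matrix over Z this has rank 8, with invariant factors (1,1,1,1,1,1,1,1).

∂_2: C_2 → C_1 acts by ∂[p,q,r] = [q,r] − [p,r] + [p,q]. For instance
  ∂cfh = fh − ch + cf,
  ∂acf = cf − af + ac.
As a 16×5 matrix over Z this has rank 5, with invariant factors (1,1,1,1,1).

Reading off H_k = ker ∂_k / im ∂_{k+1}:

  H_0: rank C_0 − rank ∂_1 = 10 − 8 = 2, and the invariant factors of ∂_1 are all 1, so H_0 ≅ Z^2.
  H_1: rank ker ∂_1 − rank ∂_2 = (16 − 8) − 5 = 3, and the invariant factors of ∂_2 are all 1, so H_1 ≅ Z^3.
  H_2: rank ker ∂_2 − rank ∂_3 = (5 − 5) − 0 = 0, and there is no ∂_3, so H_2 ≅ 0.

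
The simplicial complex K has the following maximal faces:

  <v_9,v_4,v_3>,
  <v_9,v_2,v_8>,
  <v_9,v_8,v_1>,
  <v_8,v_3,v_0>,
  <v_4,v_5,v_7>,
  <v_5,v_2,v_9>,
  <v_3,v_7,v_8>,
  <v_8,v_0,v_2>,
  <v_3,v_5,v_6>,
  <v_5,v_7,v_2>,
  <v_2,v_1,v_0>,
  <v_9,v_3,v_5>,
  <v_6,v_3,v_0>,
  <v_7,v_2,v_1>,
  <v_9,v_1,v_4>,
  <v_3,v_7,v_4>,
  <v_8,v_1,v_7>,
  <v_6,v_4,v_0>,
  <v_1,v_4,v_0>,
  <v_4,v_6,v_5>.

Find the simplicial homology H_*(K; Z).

H_0 = Z,  H_1 = Z ⊕ Z/2,  H_2 = 0.

Take the total order v_0 < v_1 < v_2 < v_3 < v_4 < v_5 < v_6 < v_7 < v_8 < v_9 on the vertex set. Then K (dimension 2) consists of the simplices:

  0-simplices (10): [v_0], [v_1], [v_2], [v_3], [v_4], [v_5], [v_6], [v_7], [v_8], [v_9]
  1-simplices (30): (30 of them)
  2-simplices (20): (20 of them)

Hence C_0 ≅ Z^10, C_1 ≅ Z^30, C_2 ≅ Z^20.

The boundary map ∂_1: C_1 → C_0 sends each edge [p,q] (with p < q) to q − p. For instance
  ∂[v_0,v_2] = [v_2] − [v_0].
The resulting 10×30 matrix has rank 9, and its Smith normal form has invariant factors (1,1,1,1,1,1,1,1,1).

The boundary map ∂_2: C_2 → C_1 sends each 2-simplex [p,q,r] to [q,r] − [p,r] + [p,q]. For instance
  ∂[v_1,v_2,v_7] = [v_2,v_7] − [v_1,v_7] + [v_1,v_2],
  ∂[v_0,v_3,v_6] = [v_3,v_6] − [v_0,v_6] + [v_0,v_3].
As a 30×20 matrix over Z this has rank 20, with invariant factors (1,1,1,1,1,1,1,1,1,1,1,1,1,1,1,1,1,1,1,2).

Computing H_k = (kernel of ∂_k) / (image of ∂_{k+1}):

  H_0: rank C_0 − rank ∂_1 = 10 − 9 = 1, and the invariant factors of ∂_1 are all 1, so H_0 = Z.
  H_1: rank ker ∂_1 − rank ∂_2 = (30 − 9) − 20 = 1, and ∂_2 has invariant factor 2 > 1, so H_1 = Z ⊕ Z/2.
  H_2: rank ker ∂_2 − rank ∂_3 = (20 − 20) − 0 = 0, and there is no ∂_3, so H_2 = 0.

(K is a triangulation of the Klein bottle.)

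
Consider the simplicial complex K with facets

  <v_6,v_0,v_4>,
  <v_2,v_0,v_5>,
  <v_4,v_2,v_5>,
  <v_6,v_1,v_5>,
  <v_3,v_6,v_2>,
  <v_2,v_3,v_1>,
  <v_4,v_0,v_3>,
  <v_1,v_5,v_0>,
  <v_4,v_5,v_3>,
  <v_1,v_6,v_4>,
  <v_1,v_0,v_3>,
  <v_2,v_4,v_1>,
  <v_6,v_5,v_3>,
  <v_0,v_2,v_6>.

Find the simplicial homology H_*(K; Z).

H_0 ≅ Z,  H_1 ≅ Z^2,  H_2 ≅ Z.

K has 7 vertices, 21 edges, 14 triangles.
rank ∂_0 = 0, rank ∂_1 = 6 ⇒ b_0 = 7 − 0 − 6 = 1; all invariant factors of ∂_1 are 1 so no torsion. So H_0 ≅ Z.
rank ∂_1 = 6, rank ∂_2 = 13 ⇒ b_1 = 21 − 6 − 13 = 2; all invariant factors of ∂_2 are 1 so no torsion. So H_1 ≅ Z^2.
rank ∂_2 = 13, rank ∂_3 = 0 ⇒ b_2 = 14 − 13 − 0 = 1. So H_2 ≅ Z.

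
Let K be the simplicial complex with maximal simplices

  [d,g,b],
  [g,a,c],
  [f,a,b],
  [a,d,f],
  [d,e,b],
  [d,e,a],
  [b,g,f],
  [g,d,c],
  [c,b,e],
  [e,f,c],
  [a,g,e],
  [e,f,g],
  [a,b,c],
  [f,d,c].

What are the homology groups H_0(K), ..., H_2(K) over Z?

K has 7 vertices, 21 edges, 14 triangles.
rank ∂_0 = 0, rank ∂_1 = 6 ⇒ b_0 = 7 − 0 − 6 = 1; all invariant factors of ∂_1 are 1 so no torsion. So H_0 = Z.
rank ∂_1 = 6, rank ∂_2 = 13 ⇒ b_1 = 21 − 6 − 13 = 2; all invariant factors of ∂_2 are 1 so no torsion. So H_1 = Z^2.
rank ∂_2 = 13, rank ∂_3 = 0 ⇒ b_2 = 14 − 13 − 0 = 1. So H_2 = Z.

H_0 ≅ Z,  H_1 ≅ Z^2,  H_2 ≅ Z.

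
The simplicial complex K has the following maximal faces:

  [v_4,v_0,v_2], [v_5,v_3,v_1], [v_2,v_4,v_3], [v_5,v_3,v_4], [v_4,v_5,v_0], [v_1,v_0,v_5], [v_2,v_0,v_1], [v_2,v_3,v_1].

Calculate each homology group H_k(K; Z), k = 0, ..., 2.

H_0 = Z,  H_1 = 0,  H_2 = Z.

We work with the vertex ordering v_0 < v_1 < v_2 < v_3 < v_4 < v_5. The simplices of K, each written with vertices in increasing order, are:

  0-simplices (6): [v_0], [v_1], [v_2], [v_3], [v_4], [v_5]
  1-simplices (12): [v_0,v_1], [v_0,v_2], [v_0,v_4], [v_0,v_5], [v_1,v_2], [v_1,v_3], [v_1,v_5], [v_2,v_3], [v_2,v_4], [v_3,v_4], [v_3,v_5], [v_4,v_5]
  2-simplices (8): [v_0,v_1,v_2], [v_0,v_1,v_5], [v_0,v_2,v_4], [v_0,v_4,v_5], [v_1,v_2,v_3], [v_1,v_3,v_5], [v_2,v_3,v_4], [v_3,v_4,v_5]

giving chain groups C_0 ≅ Z^6, C_1 ≅ Z^12, C_2 ≅ Z^8.

The boundary map ∂_1: C_1 → C_0 maps an edge to its endpoints' difference, ∂[p,q] = q − p. For instance
  ∂[v_0,v_2] = [v_2] − [v_0].
The 6×12 boundary matrix has rank 5 and Smith normal form diag(1,1,1,1,1).

Boundary ∂_2: C_2 → C_1 acts by ∂[p,q,r] = [q,r] − [p,r] + [p,q]. For instance
  ∂[v_1,v_3,v_5] = [v_3,v_5] − [v_1,v_5] + [v_1,v_3],
  ∂[v_1,v_2,v_3] = [v_2,v_3] − [v_1,v_3] + [v_1,v_2].
The resulting 12×8 matrix has rank 7, and its Smith normal form has invariant factors (1,1,1,1,1,1,1).

Reading off H_k = ker ∂_k / im ∂_{k+1}:

  H_0: rank C_0 − rank ∂_1 = 6 − 5 = 1, and the invariant factors of ∂_1 are all 1, so H_0 ≅ Z.
  H_1: rank ker ∂_1 − rank ∂_2 = (12 − 5) − 7 = 0, and the invariant factors of ∂_2 are all 1, so H_1 ≅ 0.
  H_2: rank ker ∂_2 − rank ∂_3 = (8 − 7) − 0 = 1, and there is no ∂_3, so H_2 ≅ Z.

As a check, the Euler characteristic is 6 − 12 + 8 = 2, which agrees with 1 − 0 + 1 = 2.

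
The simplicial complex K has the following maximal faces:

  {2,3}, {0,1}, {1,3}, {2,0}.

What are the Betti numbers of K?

b_0 = 1, b_1 = 1.

We work with the vertex ordering 0 < 1 < 2 < 3. The simplices of K, each written with vertices in increasing order, are:

  0-simplices (4): [0], [1], [2], [3]
  1-simplices (4): [0,1], [0,2], [1,3], [2,3]

Hence C_0 ≅ Z^4, C_1 ≅ Z^4.

Boundary ∂_1: C_1 → C_0 sends each edge [p,q] (with p < q) to q − p. For instance
  ∂[1,3] = [3] − [1].
This gives a 4×4 integer matrix of rank 3; reducing to Smith normal form yields diagonal entries (1,1,1).

Computing H_k = (kernel of ∂_k) / (image of ∂_{k+1}):

  H_0: rank C_0 − rank ∂_1 = 4 − 3 = 1, and the invariant factors of ∂_1 are all 1, so H_0 = Z.
  H_1: rank ker ∂_1 − rank ∂_2 = (4 − 3) − 0 = 1, and there is no ∂_2, so H_1 = Z.

Hence the Betti numbers are b_0 = 1, b_1 = 1.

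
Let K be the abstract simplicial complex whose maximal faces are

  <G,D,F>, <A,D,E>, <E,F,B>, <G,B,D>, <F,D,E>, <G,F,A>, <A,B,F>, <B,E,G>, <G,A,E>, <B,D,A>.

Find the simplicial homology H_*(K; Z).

Take the total order A < B < D < E < F < G on the vertex set. Then K (dimension 2) consists of the simplices:

  0-simplices (6): A, B, D, E, F, G
  1-simplices (15): AB, AD, AE, AF, AG, BD, BE, BF, BG, DE, DF, DG, EF, EG, FG
  2-simplices (10): ABD, ABF, ADE, AEG, AFG, BDG, BEF, BEG, DEF, DFG

Hence C_0 ≅ Z^6, C_1 ≅ Z^15, C_2 ≅ Z^10.

The boundary map ∂_1: C_1 → C_0 maps an edge to its endpoints' difference, ∂[p,q] = q − p.
This gives a 6×15 integer matrix of rank 5; reducing to Smith normal form yields diagonal entries (1,1,1,1,1).

Boundary ∂_2: C_2 → C_1 acts by ∂[p,q,r] = [q,r] − [p,r] + [p,q]. For instance
  ∂ABF = BF − AF + AB,
  ∂ABD = BD − AD + AB.
The 15×10 boundary matrix has rank 10 and Smith normal form diag(1,1,1,1,1,1,1,1,1,2).

From H_k ≅ ker(∂_k) / im(∂_{k+1}) we obtain:

  H_0: rank C_0 − rank ∂_1 = 6 − 5 = 1, and the invariant factors of ∂_1 are all 1, so H_0 = Z.
  H_1: rank ker ∂_1 − rank ∂_2 = (15 − 5) − 10 = 0, and ∂_2 has invariant factor 2 > 1, so H_1 = Z_2.
  H_2: rank ker ∂_2 − rank ∂_3 = (10 − 10) − 0 = 0, and there is no ∂_3, so H_2 = 0.

As a check, the Euler characteristic is 6 − 15 + 10 = 1, which agrees with 1 − 0 + 0 = 1.

H_0 ≅ Z,  H_1 ≅ Z_2,  H_2 = 0.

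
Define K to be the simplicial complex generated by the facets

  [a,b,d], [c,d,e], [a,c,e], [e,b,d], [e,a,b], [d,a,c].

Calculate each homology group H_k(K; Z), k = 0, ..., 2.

Order the vertices as a < b < c < d < e. Listing each simplex with vertices in this order, K has dimension 2 with simplices:

  0-simplices (5): a, b, c, d, e
  1-simplices (9): ab, ac, ad, ae, bd, be, cd, ce, de
  2-simplices (6): abd, abe, acd, ace, bde, cde

so the chain groups are C_0 ≅ Z^5, C_1 ≅ Z^9, C_2 ≅ Z^6.

The boundary map ∂_1: C_1 → C_0 sends each edge [p,q] (with p < q) to q − p.
As a 5×9 matrix over Z this has rank 4, with invariant factors (1,1,1,1).

The boundary map ∂_2: C_2 → C_1 acts by ∂[p,q,r] = [q,r] − [p,r] + [p,q]. For instance
  ∂bde = de − be + bd,
  ∂abe = be − ae + ab.
The resulting 9×6 matrix has rank 5, and its Smith normal form has invariant factors (1,1,1,1,1).

From H_k ≅ ker(∂_k) / im(∂_{k+1}) we obtain:

  H_0: rank C_0 − rank ∂_1 = 5 − 4 = 1, and the invariant factors of ∂_1 are all 1, so H_0 ≅ Z.
  H_1: rank ker ∂_1 − rank ∂_2 = (9 − 4) − 5 = 0, and the invariant factors of ∂_2 are all 1, so H_1 ≅ 0.
  H_2: rank ker ∂_2 − rank ∂_3 = (6 − 5) − 0 = 1, and there is no ∂_3, so H_2 ≅ Z.

H_0 ≅ Z,  H_1 = 0,  H_2 ≅ Z.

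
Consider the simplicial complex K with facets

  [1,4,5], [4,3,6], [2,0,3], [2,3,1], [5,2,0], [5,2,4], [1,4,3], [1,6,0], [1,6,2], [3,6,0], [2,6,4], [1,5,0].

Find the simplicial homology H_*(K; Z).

H_0 = Z,  H_1 = Z/2,  H_2 = 0.

Fix the vertex order 0 < 1 < 2 < 3 < 4 < 5 < 6 and write every simplex with vertices in increasing order. Then dim K = 2 and the simplices of K are:

  0-simplices (7): [0], [1], [2], [3], [4], [5], [6]
  1-simplices (18): [0,1], [0,2], [0,3], [0,5], [0,6], [1,2], [1,3], [1,4], [1,5], [1,6], [2,3], [2,4], [2,5], [2,6], [3,4], [3,6], [4,5], [4,6]
  2-simplices (12): [0,1,5], [0,1,6], [0,2,3], [0,2,5], [0,3,6], [1,2,3], [1,2,6], [1,3,4], [1,4,5], [2,4,5], [2,4,6], [3,4,6]

giving chain groups C_0 ≅ Z^7, C_1 ≅ Z^18, C_2 ≅ Z^12.

The boundary map ∂_1: C_1 → C_0 maps an edge to its endpoints' difference, ∂[p,q] = q − p. For instance
  ∂[4,5] = [5] − [4].
This gives a 7×18 integer matrix of rank 6; reducing to Smith normal form yields diagonal entries (1,1,1,1,1,1).

The boundary map ∂_2: C_2 → C_1 acts by ∂[p,q,r] = [q,r] − [p,r] + [p,q]. For instance
  ∂[1,4,5] = [4,5] − [1,5] + [1,4],
  ∂[0,3,6] = [3,6] − [0,6] + [0,3].
This gives a 18×12 integer matrix of rank 12; reducing to Smith normal form yields diagonal entries (1,1,1,1,1,1,1,1,1,1,1,2).

Computing H_k = (kernel of ∂_k) / (image of ∂_{k+1}):

  H_0: rank C_0 − rank ∂_1 = 7 − 6 = 1, and the invariant factors of ∂_1 are all 1, so H_0 = Z.
  H_1: rank ker ∂_1 − rank ∂_2 = (18 − 6) − 12 = 0, and ∂_2 has invariant factor 2 > 1, so H_1 = Z/2.
  H_2: rank ker ∂_2 − rank ∂_3 = (12 − 12) − 0 = 0, and there is no ∂_3, so H_2 = 0.

As a check, the Euler characteristic is 7 − 18 + 12 = 1, which agrees with 1 − 0 + 0 = 1.
(K is a triangulation of the real projective plane RP^2.)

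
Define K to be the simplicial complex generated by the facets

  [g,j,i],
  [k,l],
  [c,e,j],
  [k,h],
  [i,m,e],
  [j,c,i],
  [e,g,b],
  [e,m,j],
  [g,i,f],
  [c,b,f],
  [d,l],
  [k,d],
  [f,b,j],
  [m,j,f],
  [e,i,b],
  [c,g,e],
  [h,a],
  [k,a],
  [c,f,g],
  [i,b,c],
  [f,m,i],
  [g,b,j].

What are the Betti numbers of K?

K has 13 vertices, 30 edges, 16 triangles.
rank ∂_0 = 0, rank ∂_1 = 11 ⇒ b_0 = 13 − 0 − 11 = 2; all invariant factors of ∂_1 are 1 so no torsion. So H_0 = Z^2.
rank ∂_1 = 11, rank ∂_2 = 15 ⇒ b_1 = 30 − 11 − 15 = 4; all invariant factors of ∂_2 are 1 so no torsion. So H_1 = Z^4.
rank ∂_2 = 15, rank ∂_3 = 0 ⇒ b_2 = 16 − 15 − 0 = 1. So H_2 = Z.

b_0 = 2, b_1 = 4, b_2 = 1.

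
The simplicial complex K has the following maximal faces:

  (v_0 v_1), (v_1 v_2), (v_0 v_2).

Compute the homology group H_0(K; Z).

We work with the vertex ordering v_0 < v_1 < v_2. The simplices of K, each written with vertices in increasing order, are:

  0-simplices (3): [v_0], [v_1], [v_2]
  1-simplices (3): [v_0,v_1], [v_0,v_2], [v_1,v_2]

giving chain groups C_0 ≅ Z^3, C_1 ≅ Z^3.

The boundary map ∂_1: C_1 → C_0 is given by ∂[p,q] = [q] − [p]. For instance
  ∂[v_1,v_2] = [v_2] − [v_1].
The 3×3 boundary matrix has rank 2 and Smith normal form diag(1,1).

Reading off H_k = ker ∂_k / im ∂_{k+1}:

  H_0: rank C_0 − rank ∂_1 = 3 − 2 = 1, and the invariant factors of ∂_1 are all 1, so H_0 ≅ Z.

(K is a triangulation of the circle S^1.)

H_0 ≅ Z.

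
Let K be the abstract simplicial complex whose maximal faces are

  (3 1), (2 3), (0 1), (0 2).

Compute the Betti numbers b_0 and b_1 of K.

Take the total order 0 < 1 < 2 < 3 on the vertex set. Then K (dimension 1) consists of the simplices:

  0-simplices (4): [0], [1], [2], [3]
  1-simplices (4): [0,1], [0,2], [1,3], [2,3]

so the chain groups are C_0 ≅ Z^4, C_1 ≅ Z^4.

The boundary map ∂_1: C_1 → C_0 is given by ∂[p,q] = [q] − [p]. For instance
  ∂[0,2] = [2] − [0].
This gives a 4×4 integer matrix of rank 3; reducing to Smith normal form yields diagonal entries (1,1,1).

Now H_k = ker ∂_k / im ∂_{k+1}, so:

  H_0: rank C_0 − rank ∂_1 = 4 − 3 = 1, and the invariant factors of ∂_1 are all 1, so H_0 = Z.
  H_1: rank ker ∂_1 − rank ∂_2 = (4 − 3) − 0 = 1, and there is no ∂_2, so H_1 = Z.

(K is a triangulation of the circle S^1.)

Hence the Betti numbers are b_0 = 1, b_1 = 1.

b_0 = 1, b_1 = 1.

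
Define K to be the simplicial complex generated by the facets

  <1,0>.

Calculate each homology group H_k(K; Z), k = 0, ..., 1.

We work with the vertex ordering 0 < 1. The simplices of K, each written with vertices in increasing order, are:

  0-simplices (2): [0], [1]
  1-simplices (1): [0,1]

so the chain groups are C_0 ≅ Z^2, C_1 ≅ Z^1.

The boundary map ∂_1: C_1 → C_0 sends each edge [p,q] (with p < q) to q − p. For instance
  ∂[0,1] = [1] − [0].
This gives a 2×1 integer matrix of rank 1; reducing to Smith normal form yields diagonal entries (1).

Now H_k = ker ∂_k / im ∂_{k+1}, so:

  H_0: rank C_0 − rank ∂_1 = 2 − 1 = 1, and the invariant factors of ∂_1 are all 1, so H_0 ≅ Z.
  H_1: rank ker ∂_1 − rank ∂_2 = (1 − 1) − 0 = 0, and there is no ∂_2, so H_1 ≅ 0.

H_0 = Z,  H_1 = 0.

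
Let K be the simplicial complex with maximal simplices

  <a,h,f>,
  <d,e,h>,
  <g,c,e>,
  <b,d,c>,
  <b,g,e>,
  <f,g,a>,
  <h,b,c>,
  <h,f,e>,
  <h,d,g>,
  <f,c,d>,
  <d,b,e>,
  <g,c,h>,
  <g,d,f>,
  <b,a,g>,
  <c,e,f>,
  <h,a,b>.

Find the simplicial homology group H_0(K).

K has 8 vertices, 24 edges, 16 triangles.
rank ∂_0 = 0, rank ∂_1 = 7 ⇒ b_0 = 8 − 0 − 7 = 1; all invariant factors of ∂_1 are 1 so no torsion. So H_0 ≅ Z.

H_0 ≅ Z.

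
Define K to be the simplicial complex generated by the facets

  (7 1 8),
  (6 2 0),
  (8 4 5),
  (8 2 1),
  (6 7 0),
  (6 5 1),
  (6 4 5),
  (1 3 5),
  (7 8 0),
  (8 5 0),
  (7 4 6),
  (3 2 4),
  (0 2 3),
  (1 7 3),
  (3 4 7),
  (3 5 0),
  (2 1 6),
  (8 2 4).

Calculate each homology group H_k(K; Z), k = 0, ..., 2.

H_0 = Z,  H_1 = Z^2,  H_2 = Z.

Take the total order 0 < 1 < 2 < 3 < 4 < 5 < 6 < 7 < 8 on the vertex set. Then K (dimension 2) consists of the simplices:

  0-simplices (9): [0], [1], [2], [3], [4], [5], [6], [7], [8]
  1-simplices (27): (27 of them)
  2-simplices (18): [0,2,3], [0,2,6], [0,3,5], [0,5,8], [0,6,7], [0,7,8], [1,2,6], [1,2,8], [1,3,5], [1,3,7], [1,5,6], [1,7,8], [2,3,4], [2,4,8], [3,4,7], [4,5,6], [4,5,8], [4,6,7]

Hence C_0 ≅ Z^9, C_1 ≅ Z^27, C_2 ≅ Z^18.

∂_1: C_1 → C_0 maps an edge to its endpoints' difference, ∂[p,q] = q − p. For instance
  ∂[2,4] = [4] − [2].
This gives a 9×27 integer matrix of rank 8; reducing to Smith normal form yields diagonal entries (1,1,1,1,1,1,1,1).

∂_2: C_2 → C_1 maps a triangle to the signed sum of its edges. For instance
  ∂[2,4,8] = [4,8] − [2,8] + [2,4],
  ∂[1,3,5] = [3,5] − [1,5] + [1,3].
This gives a 27×18 integer matrix of rank 17; reducing to Smith normal form yields diagonal entries (1,1,1,1,1,1,1,1,1,1,1,1,1,1,1,1,1).

Now H_k = ker ∂_k / im ∂_{k+1}, so:

  H_0: rank C_0 − rank ∂_1 = 9 − 8 = 1, and the invariant factors of ∂_1 are all 1, so H_0 = Z.
  H_1: rank ker ∂_1 − rank ∂_2 = (27 − 8) − 17 = 2, and the invariant factors of ∂_2 are all 1, so H_1 = Z^2.
  H_2: rank ker ∂_2 − rank ∂_3 = (18 − 17) − 0 = 1, and there is no ∂_3, so H_2 = Z.

As a check, the Euler characteristic is 9 − 27 + 18 = 0, which agrees with 1 − 2 + 1 = 0.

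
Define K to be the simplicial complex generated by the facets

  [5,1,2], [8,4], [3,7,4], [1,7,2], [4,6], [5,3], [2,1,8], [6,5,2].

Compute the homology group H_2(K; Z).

We work with the vertex ordering 1 < 2 < 3 < 4 < 5 < 6 < 7 < 8. The simplices of K, each written with vertices in increasing order, are:

  0-simplices (8): [1], [2], [3], [4], [5], [6], [7], [8]
  1-simplices (15): [1,2], [1,5], [1,7], [1,8], [2,5], [2,6], [2,7], [2,8], [3,4], [3,5], [3,7], [4,6], [4,7], [4,8], [5,6]
  2-simplices (5): [1,2,5], [1,2,7], [1,2,8], [2,5,6], [3,4,7]

Hence C_0 ≅ Z^8, C_1 ≅ Z^15, C_2 ≅ Z^5.

Boundary ∂_1: C_1 → C_0 maps an edge to its endpoints' difference, ∂[p,q] = q − p.
This gives a 8×15 integer matrix of rank 7; reducing to Smith normal form yields diagonal entries (1,1,1,1,1,1,1).

∂_2: C_2 → C_1 acts by ∂[p,q,r] = [q,r] − [p,r] + [p,q]. For instance
  ∂[3,4,7] = [4,7] − [3,7] + [3,4],
  ∂[1,2,8] = [2,8] − [1,8] + [1,2].
This gives a 15×5 integer matrix of rank 5; reducing to Smith normal form yields diagonal entries (1,1,1,1,1).

From H_k ≅ ker(∂_k) / im(∂_{k+1}) we obtain:

  H_2: rank ker ∂_2 − rank ∂_3 = (5 − 5) − 0 = 0, and there is no ∂_3, so H_2 ≅ 0.

H_2 = 0.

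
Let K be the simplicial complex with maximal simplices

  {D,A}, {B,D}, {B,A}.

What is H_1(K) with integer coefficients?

H_1 = Z.

K has 3 vertices, 3 edges.
rank ∂_1 = 2, rank ∂_2 = 0 ⇒ b_1 = 3 − 2 − 0 = 1. So H_1 = Z.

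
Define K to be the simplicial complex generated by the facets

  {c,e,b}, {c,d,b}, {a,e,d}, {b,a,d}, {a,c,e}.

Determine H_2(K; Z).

H_2 = 0.

Take the total order a < b < c < d < e on the vertex set. Then K (dimension 2) consists of the simplices:

  0-simplices (5): a, b, c, d, e
  1-simplices (10): ab, ac, ad, ae, bc, bd, be, cd, ce, de
  2-simplices (5): abd, ace, ade, bcd, bce

so the chain groups are C_0 ≅ Z^5, C_1 ≅ Z^10, C_2 ≅ Z^5.

The boundary map ∂_1: C_1 → C_0 is given by ∂[p,q] = [q] − [p].
The 5×10 boundary matrix has rank 4 and Smith normal form diag(1,1,1,1).

∂_2: C_2 → C_1 acts by ∂[p,q,r] = [q,r] − [p,r] + [p,q]. For instance
  ∂bce = ce − be + bc,
  ∂abd = bd − ad + ab.
As a 10×5 matrix over Z this has rank 5, with invariant factors (1,1,1,1,1).

Computing H_k = (kernel of ∂_k) / (image of ∂_{k+1}):

  H_2: rank ker ∂_2 − rank ∂_3 = (5 − 5) − 0 = 0, and there is no ∂_3, so H_2 ≅ 0.

(K is a triangulation of the Möbius band.)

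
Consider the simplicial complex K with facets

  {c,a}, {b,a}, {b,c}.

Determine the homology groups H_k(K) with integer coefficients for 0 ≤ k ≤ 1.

H_0 = Z,  H_1 = Z.

Take the total order a < b < c on the vertex set. Then K (dimension 1) consists of the simplices:

  0-simplices (3): a, b, c
  1-simplices (3): ab, ac, bc

Hence C_0 ≅ Z^3, C_1 ≅ Z^3.

Boundary ∂_1: C_1 → C_0 is given by ∂[p,q] = [q] − [p].
This gives a 3×3 integer matrix of rank 2; reducing to Smith normal form yields diagonal entries (1,1).

Now H_k = ker ∂_k / im ∂_{k+1}, so:

  H_0: rank C_0 − rank ∂_1 = 3 − 2 = 1, and the invariant factors of ∂_1 are all 1, so H_0 = Z.
  H_1: rank ker ∂_1 − rank ∂_2 = (3 − 2) − 0 = 1, and there is no ∂_2, so H_1 = Z.

As a check, the Euler characteristic is 3 − 3 = 0, which agrees with 1 − 1 = 0.
(K is a triangulation of the circle S^1.)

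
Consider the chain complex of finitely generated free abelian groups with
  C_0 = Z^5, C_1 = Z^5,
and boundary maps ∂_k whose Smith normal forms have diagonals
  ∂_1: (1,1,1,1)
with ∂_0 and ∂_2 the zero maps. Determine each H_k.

H_0 = Z,  H_1 = Z.

H_0: b_0 = 5 − 0 − 4 = 1; torsion from ∂_1 factors > 1: none. So H_0 = Z.
H_1: b_1 = 5 − 4 − 0 = 1; torsion from ∂_2 factors > 1: none. So H_1 = Z.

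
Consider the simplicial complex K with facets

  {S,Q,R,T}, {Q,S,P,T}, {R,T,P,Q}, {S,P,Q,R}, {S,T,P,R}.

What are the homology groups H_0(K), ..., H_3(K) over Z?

H_0 ≅ Z,  H_1 = 0,  H_2 = 0,  H_3 ≅ Z.

Fix the vertex order P < Q < R < S < T and write every simplex with vertices in increasing order. Then dim K = 3 and the simplices of K are:

  0-simplices (5): P, Q, R, S, T
  1-simplices (10): PQ, PR, PS, PT, QR, QS, QT, RS, RT, ST
  2-simplices (10): PQR, PQS, PQT, PRS, PRT, PST, QRS, QRT, QST, RST
  3-simplices (5): PQRS, PQRT, PQST, PRST, QRST

so the chain groups are C_0 ≅ Z^5, C_1 ≅ Z^10, C_2 ≅ Z^10, C_3 ≅ Z^5.

Boundary ∂_1: C_1 → C_0 is given by ∂[p,q] = [q] − [p].
This gives a 5×10 integer matrix of rank 4; reducing to Smith normal form yields diagonal entries (1,1,1,1).

Boundary ∂_2: C_2 → C_1 maps a triangle to the signed sum of its edges. For instance
  ∂PST = ST − PT + PS,
  ∂RST = ST − RT + RS.
The resulting 10×10 matrix has rank 6, and its Smith normal form has invariant factors (1,1,1,1,1,1).

The boundary map ∂_3: C_3 → C_2 sends each 3-simplex σ to the alternating sum Σ_i (−1)^i (σ with its i-th vertex removed). For instance
  ∂PQRT = QRT − PRT + PQT − PQR,
  ∂PQRS = QRS − PRS + PQS − PQR.
The 10×5 boundary matrix has rank 4 and Smith normal form diag(1,1,1,1).

From H_k ≅ ker(∂_k) / im(∂_{k+1}) we obtain:

  H_0: rank C_0 − rank ∂_1 = 5 − 4 = 1, and the invariant factors of ∂_1 are all 1, so H_0 ≅ Z.
  H_1: rank ker ∂_1 − rank ∂_2 = (10 − 4) − 6 = 0, and the invariant factors of ∂_2 are all 1, so H_1 ≅ 0.
  H_2: rank ker ∂_2 − rank ∂_3 = (10 − 6) − 4 = 0, and the invariant factors of ∂_3 are all 1, so H_2 ≅ 0.
  H_3: rank ker ∂_3 − rank ∂_4 = (5 − 4) − 0 = 1, and there is no ∂_4, so H_3 ≅ Z.

As a check, the Euler characteristic is 5 − 10 + 10 − 5 = 0, which agrees with 1 − 0 + 0 − 1 = 0.
(K is a triangulation of the 3-sphere S^3.)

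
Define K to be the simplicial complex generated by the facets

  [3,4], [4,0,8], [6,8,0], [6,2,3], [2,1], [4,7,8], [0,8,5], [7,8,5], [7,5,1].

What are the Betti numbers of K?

b_0 = 1, b_1 = 2, b_2 = 0.

Take the total order 0 < 1 < 2 < 3 < 4 < 5 < 6 < 7 < 8 on the vertex set. Then K (dimension 2) consists of the simplices:

  0-simplices (9): [0], [1], [2], [3], [4], [5], [6], [7], [8]
  1-simplices (17): [0,4], [0,5], [0,6], [0,8], [1,2], [1,5], [1,7], [2,3], [2,6], [3,4], [3,6], [4,7], [4,8], [5,7], [5,8], [6,8], [7,8]
  2-simplices (7): [0,4,8], [0,5,8], [0,6,8], [1,5,7], [2,3,6], [4,7,8], [5,7,8]

Hence C_0 ≅ Z^9, C_1 ≅ Z^17, C_2 ≅ Z^7.

Boundary ∂_1: C_1 → C_0 sends each edge [p,q] (with p < q) to q − p.
The resulting 9×17 matrix has rank 8, and its Smith normal form has invariant factors (1,1,1,1,1,1,1,1).

The boundary map ∂_2: C_2 → C_1 sends each 2-simplex [p,q,r] to [q,r] − [p,r] + [p,q]. For instance
  ∂[5,7,8] = [7,8] − [5,8] + [5,7],
  ∂[0,5,8] = [5,8] − [0,8] + [0,5].
This gives a 17×7 integer matrix of rank 7; reducing to Smith normal form yields diagonal entries (1,1,1,1,1,1,1).

Reading off H_k = ker ∂_k / im ∂_{k+1}:

  H_0: rank C_0 − rank ∂_1 = 9 − 8 = 1, and the invariant factors of ∂_1 are all 1, so H_0 = Z.
  H_1: rank ker ∂_1 − rank ∂_2 = (17 − 8) − 7 = 2, and the invariant factors of ∂_2 are all 1, so H_1 = Z^2.
  H_2: rank ker ∂_2 − rank ∂_3 = (7 − 7) − 0 = 0, and there is no ∂_3, so H_2 = 0.

As a check, the Euler characteristic is 9 − 17 + 7 = -1, which agrees with 1 − 2 + 0 = -1.

Hence the Betti numbers are b_0 = 1, b_1 = 2, b_2 = 0.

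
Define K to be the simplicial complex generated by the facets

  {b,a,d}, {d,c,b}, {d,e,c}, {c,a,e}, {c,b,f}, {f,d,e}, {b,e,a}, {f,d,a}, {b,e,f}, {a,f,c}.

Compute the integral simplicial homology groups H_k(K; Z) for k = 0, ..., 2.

H_0 = Z,  H_1 = Z/2,  H_2 = 0.

Take the total order a < b < c < d < e < f on the vertex set. Then K (dimension 2) consists of the simplices:

  0-simplices (6): a, b, c, d, e, f
  1-simplices (15): ab, ac, ad, ae, af, bc, bd, be, bf, cd, ce, cf, de, df, ef
  2-simplices (10): abd, abe, ace, acf, adf, bcd, bcf, bef, cde, def

Hence C_0 ≅ Z^6, C_1 ≅ Z^15, C_2 ≅ Z^10.

∂_1: C_1 → C_0 maps an edge to its endpoints' difference, ∂[p,q] = q − p.
The resulting 6×15 matrix has rank 5, and its Smith normal form has invariant factors (1,1,1,1,1).

∂_2: C_2 → C_1 maps a triangle to the signed sum of its edges. For instance
  ∂bef = ef − bf + be,
  ∂abe = be − ae + ab.
As a 15×10 matrix over Z this has rank 10, with invariant factors (1,1,1,1,1,1,1,1,1,2).

Reading off H_k = ker ∂_k / im ∂_{k+1}:

  H_0: rank C_0 − rank ∂_1 = 6 − 5 = 1, and the invariant factors of ∂_1 are all 1, so H_0 = Z.
  H_1: rank ker ∂_1 − rank ∂_2 = (15 − 5) − 10 = 0, and ∂_2 has invariant factor 2 > 1, so H_1 = Z/2.
  H_2: rank ker ∂_2 − rank ∂_3 = (10 − 10) − 0 = 0, and there is no ∂_3, so H_2 = 0.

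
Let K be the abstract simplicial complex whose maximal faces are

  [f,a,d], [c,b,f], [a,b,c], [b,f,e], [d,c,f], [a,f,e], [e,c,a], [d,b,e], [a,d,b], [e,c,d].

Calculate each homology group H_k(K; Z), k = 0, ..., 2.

H_0 ≅ Z,  H_1 ≅ Z/2,  H_2 = 0.

Fix the vertex order a < b < c < d < e < f and write every simplex with vertices in increasing order. Then dim K = 2 and the simplices of K are:

  0-simplices (6): a, b, c, d, e, f
  1-simplices (15): ab, ac, ad, ae, af, bc, bd, be, bf, cd, ce, cf, de, df, ef
  2-simplices (10): abc, abd, ace, adf, aef, bcf, bde, bef, cde, cdf

giving chain groups C_0 ≅ Z^6, C_1 ≅ Z^15, C_2 ≅ Z^10.

Boundary ∂_1: C_1 → C_0 is given by ∂[p,q] = [q] − [p].
As a 6×15 matrix over Z this has rank 5, with invariant factors (1,1,1,1,1).

The boundary map ∂_2: C_2 → C_1 maps a triangle to the signed sum of its edges. For instance
  ∂aef = ef − af + ae,
  ∂abd = bd − ad + ab.
As a 15×10 matrix over Z this has rank 10, with invariant factors (1,1,1,1,1,1,1,1,1,2).

Now H_k = ker ∂_k / im ∂_{k+1}, so:

  H_0: rank C_0 − rank ∂_1 = 6 − 5 = 1, and the invariant factors of ∂_1 are all 1, so H_0 = Z.
  H_1: rank ker ∂_1 − rank ∂_2 = (15 − 5) − 10 = 0, and ∂_2 has invariant factor 2 > 1, so H_1 = Z/2.
  H_2: rank ker ∂_2 − rank ∂_3 = (10 − 10) − 0 = 0, and there is no ∂_3, so H_2 = 0.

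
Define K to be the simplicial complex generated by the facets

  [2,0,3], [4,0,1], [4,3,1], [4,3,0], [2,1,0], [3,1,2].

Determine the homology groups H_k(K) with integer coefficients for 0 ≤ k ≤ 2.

Order the vertices as 0 < 1 < 2 < 3 < 4. Listing each simplex with vertices in this order, K has dimension 2 with simplices:

  0-simplices (5): [0], [1], [2], [3], [4]
  1-simplices (9): [0,1], [0,2], [0,3], [0,4], [1,2], [1,3], [1,4], [2,3], [3,4]
  2-simplices (6): [0,1,2], [0,1,4], [0,2,3], [0,3,4], [1,2,3], [1,3,4]

so the chain groups are C_0 ≅ Z^5, C_1 ≅ Z^9, C_2 ≅ Z^6.

Boundary ∂_1: C_1 → C_0 sends each edge [p,q] (with p < q) to q − p. For instance
  ∂[0,3] = [3] − [0].
The 5×9 boundary matrix has rank 4 and Smith normal form diag(1,1,1,1).

Boundary ∂_2: C_2 → C_1 sends each 2-simplex [p,q,r] to [q,r] − [p,r] + [p,q]. For instance
  ∂[1,3,4] = [3,4] − [1,4] + [1,3],
  ∂[0,3,4] = [3,4] − [0,4] + [0,3].
This gives a 9×6 integer matrix of rank 5; reducing to Smith normal form yields diagonal entries (1,1,1,1,1).

Now H_k = ker ∂_k / im ∂_{k+1}, so:

  H_0: rank C_0 − rank ∂_1 = 5 − 4 = 1, and the invariant factors of ∂_1 are all 1, so H_0 ≅ Z.
  H_1: rank ker ∂_1 − rank ∂_2 = (9 − 4) − 5 = 0, and the invariant factors of ∂_2 are all 1, so H_1 ≅ 0.
  H_2: rank ker ∂_2 − rank ∂_3 = (6 − 5) − 0 = 1, and there is no ∂_3, so H_2 ≅ Z.

As a check, the Euler characteristic is 5 − 9 + 6 = 2, which agrees with 1 − 0 + 1 = 2.

H_0 = Z,  H_1 = 0,  H_2 = Z.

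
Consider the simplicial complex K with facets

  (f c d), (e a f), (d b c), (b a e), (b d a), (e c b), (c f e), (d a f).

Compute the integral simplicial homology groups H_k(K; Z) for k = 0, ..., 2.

Order the vertices as a < b < c < d < e < f. Listing each simplex with vertices in this order, K has dimension 2 with simplices:

  0-simplices (6): a, b, c, d, e, f
  1-simplices (12): ab, ad, ae, af, bc, bd, be, cd, ce, cf, df, ef
  2-simplices (8): abd, abe, adf, aef, bcd, bce, cdf, cef

Hence C_0 ≅ Z^6, C_1 ≅ Z^12, C_2 ≅ Z^8.

The boundary map ∂_1: C_1 → C_0 sends each edge [p,q] (with p < q) to q − p.
This gives a 6×12 integer matrix of rank 5; reducing to Smith normal form yields diagonal entries (1,1,1,1,1).

Boundary ∂_2: C_2 → C_1 acts by ∂[p,q,r] = [q,r] − [p,r] + [p,q]. For instance
  ∂bcd = cd − bd + bc,
  ∂bce = ce − be + bc.
The resulting 12×8 matrix has rank 7, and its Smith normal form has invariant factors (1,1,1,1,1,1,1).

Reading off H_k = ker ∂_k / im ∂_{k+1}:

  H_0: rank C_0 − rank ∂_1 = 6 − 5 = 1, and the invariant factors of ∂_1 are all 1, so H_0 ≅ Z.
  H_1: rank ker ∂_1 − rank ∂_2 = (12 − 5) − 7 = 0, and the invariant factors of ∂_2 are all 1, so H_1 ≅ 0.
  H_2: rank ker ∂_2 − rank ∂_3 = (8 − 7) − 0 = 1, and there is no ∂_3, so H_2 ≅ Z.

(K is a triangulation of the 2-sphere S^2.)

H_0 ≅ Z,  H_1 = 0,  H_2 ≅ Z.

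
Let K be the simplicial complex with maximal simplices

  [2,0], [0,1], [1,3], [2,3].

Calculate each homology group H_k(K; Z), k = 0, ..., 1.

We work with the vertex ordering 0 < 1 < 2 < 3. The simplices of K, each written with vertices in increasing order, are:

  0-simplices (4): [0], [1], [2], [3]
  1-simplices (4): [0,1], [0,2], [1,3], [2,3]

Hence C_0 ≅ Z^4, C_1 ≅ Z^4.

Boundary ∂_1: C_1 → C_0 sends each edge [p,q] (with p < q) to q − p. For instance
  ∂[0,1] = [1] − [0].
The 4×4 boundary matrix has rank 3 and Smith normal form diag(1,1,1).

Reading off H_k = ker ∂_k / im ∂_{k+1}:

  H_0: rank C_0 − rank ∂_1 = 4 − 3 = 1, and the invariant factors of ∂_1 are all 1, so H_0 ≅ Z.
  H_1: rank ker ∂_1 − rank ∂_2 = (4 − 3) − 0 = 1, and there is no ∂_2, so H_1 ≅ Z.

As a check, the Euler characteristic is 4 − 4 = 0, which agrees with 1 − 1 = 0.
(K is a triangulation of the circle S^1.)

H_0 ≅ Z,  H_1 ≅ Z.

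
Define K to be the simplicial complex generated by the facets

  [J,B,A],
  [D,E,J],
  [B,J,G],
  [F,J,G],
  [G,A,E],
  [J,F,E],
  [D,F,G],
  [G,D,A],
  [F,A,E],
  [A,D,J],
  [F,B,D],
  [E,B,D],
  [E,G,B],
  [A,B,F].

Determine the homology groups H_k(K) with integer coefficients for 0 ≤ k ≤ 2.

H_0 ≅ Z,  H_1 ≅ Z^2,  H_2 ≅ Z.

Fix the vertex order A < B < D < E < F < G < J and write every simplex with vertices in increasing order. Then dim K = 2 and the simplices of K are:

  0-simplices (7): A, B, D, E, F, G, J
  1-simplices (21): AB, AD, AE, AF, AG, AJ, BD, BE, BF, BG, BJ, DE, DF, DG, DJ, EF, EG, EJ, FG, FJ, GJ
  2-simplices (14): ABF, ABJ, ADG, ADJ, AEF, AEG, BDE, BDF, BEG, BGJ, DEJ, DFG, EFJ, FGJ

so the chain groups are C_0 ≅ Z^7, C_1 ≅ Z^21, C_2 ≅ Z^14.

Boundary ∂_1: C_1 → C_0 maps an edge to its endpoints' difference, ∂[p,q] = q − p.
As a 7×21 matrix over Z this has rank 6, with invariant factors (1,1,1,1,1,1).

Boundary ∂_2: C_2 → C_1 acts by ∂[p,q,r] = [q,r] − [p,r] + [p,q]. For instance
  ∂AEG = EG − AG + AE,
  ∂BEG = EG − BG + BE.
The resulting 21×14 matrix has rank 13, and its Smith normal form has invariant factors (1,1,1,1,1,1,1,1,1,1,1,1,1).

Computing H_k = (kernel of ∂_k) / (image of ∂_{k+1}):

  H_0: rank C_0 − rank ∂_1 = 7 − 6 = 1, and the invariant factors of ∂_1 are all 1, so H_0 = Z.
  H_1: rank ker ∂_1 − rank ∂_2 = (21 − 6) − 13 = 2, and the invariant factors of ∂_2 are all 1, so H_1 = Z^2.
  H_2: rank ker ∂_2 − rank ∂_3 = (14 − 13) − 0 = 1, and there is no ∂_3, so H_2 = Z.

(K is a triangulation of the torus T^2.)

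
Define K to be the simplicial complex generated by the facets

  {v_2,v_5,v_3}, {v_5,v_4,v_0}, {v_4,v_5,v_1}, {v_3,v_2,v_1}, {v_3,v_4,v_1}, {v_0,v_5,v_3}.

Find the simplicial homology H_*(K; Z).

H_0 ≅ Z,  H_1 ≅ Z,  H_2 = 0.

Fix the vertex order v_0 < v_1 < v_2 < v_3 < v_4 < v_5 and write every simplex with vertices in increasing order. Then dim K = 2 and the simplices of K are:

  0-simplices (6): [v_0], [v_1], [v_2], [v_3], [v_4], [v_5]
  1-simplices (12): [v_0,v_3], [v_0,v_4], [v_0,v_5], [v_1,v_2], [v_1,v_3], [v_1,v_4], [v_1,v_5], [v_2,v_3], [v_2,v_5], [v_3,v_4], [v_3,v_5], [v_4,v_5]
  2-simplices (6): [v_0,v_3,v_5], [v_0,v_4,v_5], [v_1,v_2,v_3], [v_1,v_3,v_4], [v_1,v_4,v_5], [v_2,v_3,v_5]

so the chain groups are C_0 ≅ Z^6, C_1 ≅ Z^12, C_2 ≅ Z^6.

Boundary ∂_1: C_1 → C_0 is given by ∂[p,q] = [q] − [p]. For instance
  ∂[v_1,v_2] = [v_2] − [v_1].
The resulting 6×12 matrix has rank 5, and its Smith normal form has invariant factors (1,1,1,1,1).

Boundary ∂_2: C_2 → C_1 maps a triangle to the signed sum of its edges. For instance
  ∂[v_2,v_3,v_5] = [v_3,v_5] − [v_2,v_5] + [v_2,v_3],
  ∂[v_1,v_2,v_3] = [v_2,v_3] − [v_1,v_3] + [v_1,v_2].
The 12×6 boundary matrix has rank 6 and Smith normal form diag(1,1,1,1,1,1).

Computing H_k = (kernel of ∂_k) / (image of ∂_{k+1}):

  H_0: rank C_0 − rank ∂_1 = 6 − 5 = 1, and the invariant factors of ∂_1 are all 1, so H_0 ≅ Z.
  H_1: rank ker ∂_1 − rank ∂_2 = (12 − 5) − 6 = 1, and the invariant factors of ∂_2 are all 1, so H_1 ≅ Z.
  H_2: rank ker ∂_2 − rank ∂_3 = (6 − 6) − 0 = 0, and there is no ∂_3, so H_2 ≅ 0.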